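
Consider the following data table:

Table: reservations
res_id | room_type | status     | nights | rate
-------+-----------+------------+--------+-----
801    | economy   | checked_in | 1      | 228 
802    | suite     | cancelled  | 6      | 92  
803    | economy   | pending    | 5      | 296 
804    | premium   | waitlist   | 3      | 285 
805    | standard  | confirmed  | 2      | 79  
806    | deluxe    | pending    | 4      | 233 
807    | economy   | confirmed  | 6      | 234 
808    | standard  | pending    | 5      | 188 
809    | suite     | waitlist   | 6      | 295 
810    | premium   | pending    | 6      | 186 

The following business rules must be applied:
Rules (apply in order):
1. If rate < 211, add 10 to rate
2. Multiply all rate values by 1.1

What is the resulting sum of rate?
2371.6

Step 1: Apply Rule 1 - Add 10 to records with rate < 211
  - 4 records affected: 545 + (4 × 10) = 585
  - Unaffected records: 1571
  - Sum after Rule 1: 2156
Step 2: Apply Rule 2 - Multiply all by 1.1
  - 2156 × 1.1 = 2371.6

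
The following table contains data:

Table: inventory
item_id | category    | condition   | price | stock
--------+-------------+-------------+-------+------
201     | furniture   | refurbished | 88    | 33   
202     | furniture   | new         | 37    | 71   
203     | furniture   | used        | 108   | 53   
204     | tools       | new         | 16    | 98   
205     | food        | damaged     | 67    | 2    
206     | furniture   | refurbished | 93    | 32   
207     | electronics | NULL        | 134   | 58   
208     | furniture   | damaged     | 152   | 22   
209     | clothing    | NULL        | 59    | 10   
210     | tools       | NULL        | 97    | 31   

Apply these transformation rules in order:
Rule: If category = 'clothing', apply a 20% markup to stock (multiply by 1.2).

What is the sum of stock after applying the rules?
412.0

Step 1: Records with category = 'clothing' have total stock = 10
Step 2: Apply multiplier: 10 × 1.2 = 12.0
Step 3: Other records total: 400
Step 4: Final sum = 12.0 + 400 = 412.0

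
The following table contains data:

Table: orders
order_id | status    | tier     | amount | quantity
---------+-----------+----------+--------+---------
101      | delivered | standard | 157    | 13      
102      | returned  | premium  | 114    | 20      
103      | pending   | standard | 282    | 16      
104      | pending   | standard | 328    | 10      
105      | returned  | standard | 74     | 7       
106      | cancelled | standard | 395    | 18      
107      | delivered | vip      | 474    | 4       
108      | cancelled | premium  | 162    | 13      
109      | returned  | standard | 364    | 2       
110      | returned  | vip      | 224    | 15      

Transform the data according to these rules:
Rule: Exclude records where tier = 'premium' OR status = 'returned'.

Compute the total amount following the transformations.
1636

Step 1: Find records where tier = 'premium' OR status = 'returned'
Step 2: 5 records match, summing to 938
Step 3: Original sum: 2574
Step 4: Remaining sum = 2574 - 938 = 1636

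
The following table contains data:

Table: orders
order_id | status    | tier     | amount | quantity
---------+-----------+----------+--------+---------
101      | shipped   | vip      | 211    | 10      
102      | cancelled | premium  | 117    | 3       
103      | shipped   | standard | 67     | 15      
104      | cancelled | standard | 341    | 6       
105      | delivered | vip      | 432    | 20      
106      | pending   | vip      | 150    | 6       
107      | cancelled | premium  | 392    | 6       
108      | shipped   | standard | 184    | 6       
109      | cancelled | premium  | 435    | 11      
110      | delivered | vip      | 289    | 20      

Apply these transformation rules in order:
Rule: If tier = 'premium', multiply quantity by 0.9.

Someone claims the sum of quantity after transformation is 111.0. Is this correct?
No, the correct result is 101.0.

Step 1: Calculate the correct sum after transformation
Step 2: Apply multiplier 0.9 to records where tier = 'premium'
Step 3: Correct result = 101.0
Step 4: Claimed result = 111.0
Step 5: 101.0 ≠ 111.0
Conclusion: The claimed result is incorrect. The correct answer is 101.0.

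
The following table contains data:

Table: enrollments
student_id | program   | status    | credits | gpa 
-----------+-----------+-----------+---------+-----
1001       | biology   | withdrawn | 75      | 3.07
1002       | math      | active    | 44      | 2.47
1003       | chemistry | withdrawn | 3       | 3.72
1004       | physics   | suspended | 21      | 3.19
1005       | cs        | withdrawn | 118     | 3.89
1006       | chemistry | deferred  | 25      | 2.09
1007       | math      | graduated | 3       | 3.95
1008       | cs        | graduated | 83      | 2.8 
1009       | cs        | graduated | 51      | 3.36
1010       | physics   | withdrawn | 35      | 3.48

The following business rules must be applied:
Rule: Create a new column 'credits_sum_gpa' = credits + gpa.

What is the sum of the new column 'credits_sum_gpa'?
490.02

Step 1: For each record, compute credits + gpa
Example calculations:
  75 + 3.07 = 78.07
  44 + 2.47 = 46.47
  3 + 3.72 = 6.72
  ...
Step 2: Sum all derived values
Step 3: Total = 490.02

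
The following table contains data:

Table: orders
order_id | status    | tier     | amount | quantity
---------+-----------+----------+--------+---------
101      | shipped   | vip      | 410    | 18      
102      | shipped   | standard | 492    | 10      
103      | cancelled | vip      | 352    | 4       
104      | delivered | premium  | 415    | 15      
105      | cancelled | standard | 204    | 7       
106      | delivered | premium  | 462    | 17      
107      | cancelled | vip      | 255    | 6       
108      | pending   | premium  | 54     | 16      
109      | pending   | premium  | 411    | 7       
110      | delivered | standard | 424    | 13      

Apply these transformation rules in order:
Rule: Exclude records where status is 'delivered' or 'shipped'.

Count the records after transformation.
5

Step 1: Count records to exclude
  - 3 (delivered) + 2 (shipped) = 5 records
Step 2: Total records: 10
Step 3: Remaining = 10 - 5 = 5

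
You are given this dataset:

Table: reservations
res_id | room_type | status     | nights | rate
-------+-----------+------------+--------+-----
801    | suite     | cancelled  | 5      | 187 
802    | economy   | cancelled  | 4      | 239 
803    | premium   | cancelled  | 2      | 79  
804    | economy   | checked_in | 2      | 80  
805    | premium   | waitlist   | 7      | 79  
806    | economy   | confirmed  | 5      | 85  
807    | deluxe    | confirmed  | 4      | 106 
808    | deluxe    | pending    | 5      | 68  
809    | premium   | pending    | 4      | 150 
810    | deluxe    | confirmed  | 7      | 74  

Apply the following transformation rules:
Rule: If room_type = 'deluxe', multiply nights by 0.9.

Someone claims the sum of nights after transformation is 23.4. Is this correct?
No, the correct result is 43.4.

Step 1: Calculate the correct sum after transformation
Step 2: Apply multiplier 0.9 to records where room_type = 'deluxe'
Step 3: Correct result = 43.4
Step 4: Claimed result = 23.4
Step 5: 43.4 ≠ 23.4
Conclusion: The claimed result is incorrect. The correct answer is 43.4.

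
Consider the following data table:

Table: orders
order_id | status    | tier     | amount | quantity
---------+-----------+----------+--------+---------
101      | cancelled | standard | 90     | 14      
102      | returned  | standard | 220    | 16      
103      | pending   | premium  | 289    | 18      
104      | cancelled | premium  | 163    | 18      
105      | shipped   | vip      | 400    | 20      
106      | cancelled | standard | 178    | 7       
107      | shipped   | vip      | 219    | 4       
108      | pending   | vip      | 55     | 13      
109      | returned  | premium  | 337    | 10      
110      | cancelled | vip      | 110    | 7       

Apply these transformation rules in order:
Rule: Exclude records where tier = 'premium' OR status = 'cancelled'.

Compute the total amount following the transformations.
894

Step 1: Find records where tier = 'premium' OR status = 'cancelled'
Step 2: 6 records match, summing to 1167
Step 3: Original sum: 2061
Step 4: Remaining sum = 2061 - 1167 = 894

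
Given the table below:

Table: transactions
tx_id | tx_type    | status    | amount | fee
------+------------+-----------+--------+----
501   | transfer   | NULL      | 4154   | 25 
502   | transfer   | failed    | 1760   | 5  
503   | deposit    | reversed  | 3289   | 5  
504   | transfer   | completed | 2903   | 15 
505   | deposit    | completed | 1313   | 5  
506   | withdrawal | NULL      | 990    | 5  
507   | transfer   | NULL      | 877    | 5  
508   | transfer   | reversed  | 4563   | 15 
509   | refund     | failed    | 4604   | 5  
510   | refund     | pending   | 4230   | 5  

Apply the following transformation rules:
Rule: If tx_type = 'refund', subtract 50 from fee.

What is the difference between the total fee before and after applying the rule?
100

Step 1: Original sum of fee = 90
Step 2: 2 records have tx_type = 'refund'
Step 3: Each affected record changes by -50
Step 4: Total change = 2 × -50 = -100
Step 5: New sum = 90 + -100 = -10
Step 6: Difference = |-10 - 90| = 100
        (Sum decreased by 100)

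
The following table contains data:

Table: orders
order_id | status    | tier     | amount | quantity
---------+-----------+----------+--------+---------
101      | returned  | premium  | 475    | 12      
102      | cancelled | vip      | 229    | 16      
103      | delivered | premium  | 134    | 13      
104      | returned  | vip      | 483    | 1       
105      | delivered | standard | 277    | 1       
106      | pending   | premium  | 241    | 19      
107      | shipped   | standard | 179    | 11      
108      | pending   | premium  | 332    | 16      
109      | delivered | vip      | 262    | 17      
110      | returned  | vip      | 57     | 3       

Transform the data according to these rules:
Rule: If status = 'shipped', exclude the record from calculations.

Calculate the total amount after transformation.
2490

Step 1: Identify records where status = 'shipped'
Step 2: The excluded records sum to 179
Step 3: Original total amount = 2669
Step 4: Remaining total = 2669 - 179 = 2490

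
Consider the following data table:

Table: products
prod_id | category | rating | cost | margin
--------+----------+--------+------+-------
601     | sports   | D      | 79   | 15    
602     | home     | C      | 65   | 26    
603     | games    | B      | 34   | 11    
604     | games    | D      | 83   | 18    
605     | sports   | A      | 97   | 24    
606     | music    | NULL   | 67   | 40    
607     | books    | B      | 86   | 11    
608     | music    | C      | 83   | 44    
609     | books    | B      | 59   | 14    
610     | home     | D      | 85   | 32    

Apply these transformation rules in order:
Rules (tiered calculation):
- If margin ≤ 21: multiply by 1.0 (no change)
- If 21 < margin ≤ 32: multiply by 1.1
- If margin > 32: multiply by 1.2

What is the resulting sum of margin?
260.0

Step 1: Tier 1 (margin ≤ 21): 5 records, sum = 69 × 1.0 = 69.0
Step 2: Tier 2 (21 < margin ≤ 32): 3 records, sum = 82 × 1.1 = 90.2
Step 3: Tier 3 (margin > 32): 2 records, sum = 84 × 1.2 = 100.8
Step 4: Final sum = 69.0 + 90.2 + 100.8 = 260.0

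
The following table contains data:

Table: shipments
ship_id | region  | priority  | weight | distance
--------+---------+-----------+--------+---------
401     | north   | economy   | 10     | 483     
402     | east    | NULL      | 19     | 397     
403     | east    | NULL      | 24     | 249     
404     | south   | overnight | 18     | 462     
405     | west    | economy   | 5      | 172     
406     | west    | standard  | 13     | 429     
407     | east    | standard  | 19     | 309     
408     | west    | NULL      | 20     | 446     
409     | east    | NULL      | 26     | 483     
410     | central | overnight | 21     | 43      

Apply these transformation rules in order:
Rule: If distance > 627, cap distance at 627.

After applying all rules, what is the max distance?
483

Step 1: Original maximum distance = 483
Step 2: Check cap of 627 against maximum
Step 3: No records exceed the cap (max 483 <= cap 627), so no capping applies
Step 4: Maximum after transformation = 483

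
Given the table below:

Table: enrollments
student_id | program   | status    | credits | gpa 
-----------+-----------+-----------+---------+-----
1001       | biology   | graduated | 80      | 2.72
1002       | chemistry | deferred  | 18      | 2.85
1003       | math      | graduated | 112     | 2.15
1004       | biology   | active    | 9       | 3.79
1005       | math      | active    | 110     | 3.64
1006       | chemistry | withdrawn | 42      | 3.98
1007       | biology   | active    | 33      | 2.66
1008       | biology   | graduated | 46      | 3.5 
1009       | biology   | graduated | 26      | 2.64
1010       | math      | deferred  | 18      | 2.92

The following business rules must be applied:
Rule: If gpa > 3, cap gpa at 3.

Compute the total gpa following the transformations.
27.94

Step 1: 4 records have gpa > 3
Step 2: These records originally summed to 14.91
Step 3: After capping: 4 × 3 = 12
Step 4: Unaffected records sum: 15.94
Step 5: Final sum = 12 + 15.94 = 27.94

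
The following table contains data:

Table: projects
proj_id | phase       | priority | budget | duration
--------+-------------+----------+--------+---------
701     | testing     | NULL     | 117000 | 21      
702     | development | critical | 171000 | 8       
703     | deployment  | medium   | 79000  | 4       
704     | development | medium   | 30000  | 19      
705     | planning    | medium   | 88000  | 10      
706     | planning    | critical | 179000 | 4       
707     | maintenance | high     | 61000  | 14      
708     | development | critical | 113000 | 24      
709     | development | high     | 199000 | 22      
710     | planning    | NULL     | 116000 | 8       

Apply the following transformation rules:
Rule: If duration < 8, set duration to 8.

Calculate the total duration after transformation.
142

Step 1: 2 records have duration < 8
Step 2: These records originally summed to 8
Step 3: After setting to minimum: 2 × 8 = 16
Step 4: Unaffected records sum: 126
Step 5: Final sum = 16 + 126 = 142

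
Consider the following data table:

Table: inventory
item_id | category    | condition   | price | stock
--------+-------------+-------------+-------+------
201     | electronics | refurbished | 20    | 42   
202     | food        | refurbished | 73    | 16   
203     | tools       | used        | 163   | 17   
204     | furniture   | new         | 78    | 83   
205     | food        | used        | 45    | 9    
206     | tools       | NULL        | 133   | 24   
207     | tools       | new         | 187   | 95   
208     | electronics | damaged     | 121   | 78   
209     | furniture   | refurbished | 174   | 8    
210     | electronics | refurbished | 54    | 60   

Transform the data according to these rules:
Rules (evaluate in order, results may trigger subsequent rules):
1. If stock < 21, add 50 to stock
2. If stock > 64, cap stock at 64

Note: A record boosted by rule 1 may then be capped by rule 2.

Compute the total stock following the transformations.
563

Step 1: Apply rule 1 to records with stock < 21
  - 4 records get bonus of 50
  - Of these, 2 records then exceed 64 and get capped
Step 2: Apply rule 2 to records with stock > 64
  - 3 records (original) are capped
Step 3: Calculate final sum = 563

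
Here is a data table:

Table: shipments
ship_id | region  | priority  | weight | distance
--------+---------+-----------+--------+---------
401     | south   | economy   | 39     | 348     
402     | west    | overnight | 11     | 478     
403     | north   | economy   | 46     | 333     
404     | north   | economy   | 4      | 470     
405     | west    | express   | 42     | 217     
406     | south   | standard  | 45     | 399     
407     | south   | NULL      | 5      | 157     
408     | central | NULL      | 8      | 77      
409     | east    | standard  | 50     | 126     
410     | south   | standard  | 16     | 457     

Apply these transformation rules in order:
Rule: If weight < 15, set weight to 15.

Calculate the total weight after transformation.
298

Step 1: 4 records have weight < 15
Step 2: These records originally summed to 28
Step 3: After setting to minimum: 4 × 15 = 60
Step 4: Unaffected records sum: 238
Step 5: Final sum = 60 + 238 = 298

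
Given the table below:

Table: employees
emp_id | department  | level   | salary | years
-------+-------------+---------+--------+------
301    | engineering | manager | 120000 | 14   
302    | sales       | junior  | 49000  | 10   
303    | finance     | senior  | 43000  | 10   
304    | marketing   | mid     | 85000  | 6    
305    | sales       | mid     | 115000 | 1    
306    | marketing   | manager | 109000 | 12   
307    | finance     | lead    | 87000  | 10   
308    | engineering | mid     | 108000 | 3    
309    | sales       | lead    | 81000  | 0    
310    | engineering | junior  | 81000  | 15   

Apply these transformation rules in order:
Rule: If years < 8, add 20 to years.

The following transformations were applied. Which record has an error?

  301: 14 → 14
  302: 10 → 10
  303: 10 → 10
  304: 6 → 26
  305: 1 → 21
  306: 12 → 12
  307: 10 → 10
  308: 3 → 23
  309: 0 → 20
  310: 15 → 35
Record 310 has an error. The correct transformed value should be 15, not 35.

Step 1: Check each record against the rule
Step 2: Record 310 has years = 15
Step 3: Since 15 >= 8, the bonus should not have been applied
Step 4: Correct value = 15, but claimed value = 35
Conclusion: Record 310 has the error.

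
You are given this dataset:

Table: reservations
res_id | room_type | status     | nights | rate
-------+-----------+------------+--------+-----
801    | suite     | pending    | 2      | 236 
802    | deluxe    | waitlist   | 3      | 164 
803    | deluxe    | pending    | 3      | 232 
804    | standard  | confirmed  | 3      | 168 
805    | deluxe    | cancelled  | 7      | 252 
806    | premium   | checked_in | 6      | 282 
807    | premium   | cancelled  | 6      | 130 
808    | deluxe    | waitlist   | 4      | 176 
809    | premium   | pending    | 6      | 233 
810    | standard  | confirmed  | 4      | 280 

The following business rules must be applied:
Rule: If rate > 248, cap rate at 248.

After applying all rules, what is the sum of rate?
2083

Step 1: 3 records have rate > 248
Step 2: These records originally summed to 814
Step 3: After capping: 3 × 248 = 744
Step 4: Unaffected records sum: 1339
Step 5: Final sum = 744 + 1339 = 2083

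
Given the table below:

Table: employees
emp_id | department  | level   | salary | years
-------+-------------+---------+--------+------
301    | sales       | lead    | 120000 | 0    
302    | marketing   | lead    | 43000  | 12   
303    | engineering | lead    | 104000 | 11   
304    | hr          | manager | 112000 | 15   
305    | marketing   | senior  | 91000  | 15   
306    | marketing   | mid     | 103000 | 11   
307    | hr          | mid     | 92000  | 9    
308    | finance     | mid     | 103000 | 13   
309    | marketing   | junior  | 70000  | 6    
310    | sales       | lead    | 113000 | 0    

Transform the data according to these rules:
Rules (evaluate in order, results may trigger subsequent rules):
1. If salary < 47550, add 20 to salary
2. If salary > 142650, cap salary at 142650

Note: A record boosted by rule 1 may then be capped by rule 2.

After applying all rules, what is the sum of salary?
951020

Step 1: Apply rule 1 to records with salary < 47550
  - 1 records get bonus of 20
  - Of these, 0 records then exceed 142650 and get capped
Step 2: Apply rule 2 to records with salary > 142650
  - 0 records (original) are capped
Step 3: Calculate final sum = 951020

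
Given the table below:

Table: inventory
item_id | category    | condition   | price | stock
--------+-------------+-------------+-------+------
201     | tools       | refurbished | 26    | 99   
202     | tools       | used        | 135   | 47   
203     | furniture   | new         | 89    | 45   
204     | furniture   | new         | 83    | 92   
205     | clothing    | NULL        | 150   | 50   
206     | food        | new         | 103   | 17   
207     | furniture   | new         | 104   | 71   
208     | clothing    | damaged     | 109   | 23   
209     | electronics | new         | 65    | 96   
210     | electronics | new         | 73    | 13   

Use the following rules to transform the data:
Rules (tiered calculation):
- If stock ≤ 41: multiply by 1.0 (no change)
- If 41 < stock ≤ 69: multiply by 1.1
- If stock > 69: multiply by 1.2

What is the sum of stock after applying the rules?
638.8

Step 1: Tier 1 (stock ≤ 41): 3 records, sum = 53 × 1.0 = 53.0
Step 2: Tier 2 (41 < stock ≤ 69): 3 records, sum = 142 × 1.1 = 156.2
Step 3: Tier 3 (stock > 69): 4 records, sum = 358 × 1.2 = 429.6
Step 4: Final sum = 53.0 + 156.2 + 429.6 = 638.8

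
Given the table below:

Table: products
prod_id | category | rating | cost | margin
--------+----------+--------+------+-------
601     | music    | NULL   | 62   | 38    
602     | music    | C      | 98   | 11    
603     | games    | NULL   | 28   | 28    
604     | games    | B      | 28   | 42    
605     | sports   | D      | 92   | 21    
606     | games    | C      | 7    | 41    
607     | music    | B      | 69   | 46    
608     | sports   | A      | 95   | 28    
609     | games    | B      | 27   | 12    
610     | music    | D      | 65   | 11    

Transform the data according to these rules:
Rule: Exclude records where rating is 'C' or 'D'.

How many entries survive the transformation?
6

Step 1: Count records to exclude
  - 2 (C) + 2 (D) = 4 records
Step 2: Total records: 10
Step 3: Remaining = 10 - 4 = 6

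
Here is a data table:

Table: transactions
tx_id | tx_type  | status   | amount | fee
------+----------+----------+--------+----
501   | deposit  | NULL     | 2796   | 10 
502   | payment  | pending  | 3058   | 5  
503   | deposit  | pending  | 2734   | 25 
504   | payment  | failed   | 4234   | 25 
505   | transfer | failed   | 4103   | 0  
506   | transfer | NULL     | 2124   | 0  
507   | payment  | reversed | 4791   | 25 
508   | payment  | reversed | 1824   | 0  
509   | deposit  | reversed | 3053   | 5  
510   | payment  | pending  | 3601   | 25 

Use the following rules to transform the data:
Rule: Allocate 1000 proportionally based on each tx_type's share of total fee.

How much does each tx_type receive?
deposit: 333.33, payment: 666.67, transfer: 0.0

Step 1: Calculate total fee = 120
Step 2: Calculate each tx_type's proportion:
  deposit: 40/120 = 33.33% → 333.33
  payment: 80/120 = 66.67% → 666.67
  transfer: 0/120 = 0.00% → 0.0
Step 3: Verify: sum of allocations ≈ 1000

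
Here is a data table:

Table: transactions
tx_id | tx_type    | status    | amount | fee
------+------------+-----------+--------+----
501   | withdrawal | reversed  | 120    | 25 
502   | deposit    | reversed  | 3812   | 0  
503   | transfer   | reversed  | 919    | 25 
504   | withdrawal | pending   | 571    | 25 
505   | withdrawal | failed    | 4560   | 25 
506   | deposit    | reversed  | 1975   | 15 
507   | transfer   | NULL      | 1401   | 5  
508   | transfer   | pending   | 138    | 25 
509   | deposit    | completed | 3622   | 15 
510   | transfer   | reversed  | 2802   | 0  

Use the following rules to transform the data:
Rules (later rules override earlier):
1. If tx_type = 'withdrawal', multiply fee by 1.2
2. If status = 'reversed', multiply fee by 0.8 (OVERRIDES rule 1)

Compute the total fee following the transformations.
157.0

Step 1: Rule 2 takes priority for records with status = 'reversed'
  - 5 records: 65 × 0.8 = 52.0
Step 2: Rule 1 applies to remaining records with tx_type = 'withdrawal'
  - 2 records: 50 × 1.2 = 60.0
Step 3: Other records unchanged: 45
Step 4: Final sum = 52.0 + 60.0 + 45 = 157.0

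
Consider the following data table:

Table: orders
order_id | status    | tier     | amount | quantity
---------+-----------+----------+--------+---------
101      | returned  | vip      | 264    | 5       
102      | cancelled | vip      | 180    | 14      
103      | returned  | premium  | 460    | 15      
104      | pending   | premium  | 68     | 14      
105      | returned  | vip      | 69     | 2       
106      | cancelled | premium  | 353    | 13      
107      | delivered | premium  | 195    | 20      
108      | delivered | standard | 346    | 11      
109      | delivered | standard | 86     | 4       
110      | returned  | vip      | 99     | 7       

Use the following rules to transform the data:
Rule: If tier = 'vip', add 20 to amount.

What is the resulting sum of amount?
2200

Step 1: Count records where tier = 'vip': 4
Step 2: Total bonus added: 4 × 20 = 80
Step 3: Original sum of amount: 2120
Step 4: Final sum = 2120 + 80 = 2200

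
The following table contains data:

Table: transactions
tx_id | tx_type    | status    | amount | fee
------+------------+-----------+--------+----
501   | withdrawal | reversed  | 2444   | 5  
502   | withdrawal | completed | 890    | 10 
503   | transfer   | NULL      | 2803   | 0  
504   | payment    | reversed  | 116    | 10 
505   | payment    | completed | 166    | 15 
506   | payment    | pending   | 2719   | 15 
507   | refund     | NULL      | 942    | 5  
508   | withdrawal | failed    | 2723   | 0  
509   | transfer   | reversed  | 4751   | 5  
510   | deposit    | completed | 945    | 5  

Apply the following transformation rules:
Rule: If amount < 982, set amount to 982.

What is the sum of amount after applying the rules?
20350

Step 1: 5 records have amount < 982
Step 2: These records originally summed to 3059
Step 3: After setting to minimum: 5 × 982 = 4910
Step 4: Unaffected records sum: 15440
Step 5: Final sum = 4910 + 15440 = 20350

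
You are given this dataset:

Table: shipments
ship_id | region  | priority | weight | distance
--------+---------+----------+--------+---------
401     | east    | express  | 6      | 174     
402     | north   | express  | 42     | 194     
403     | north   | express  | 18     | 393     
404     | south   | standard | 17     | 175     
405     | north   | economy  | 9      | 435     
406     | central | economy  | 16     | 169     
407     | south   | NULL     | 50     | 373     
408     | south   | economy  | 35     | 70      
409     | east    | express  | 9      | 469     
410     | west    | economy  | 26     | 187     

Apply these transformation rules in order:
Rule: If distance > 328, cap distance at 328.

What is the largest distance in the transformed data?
328

Step 1: Original maximum distance = 469
Step 2: Apply cap at 328
Step 3: 4 records had distance > 328 and were capped
Step 4: Maximum after transformation = 328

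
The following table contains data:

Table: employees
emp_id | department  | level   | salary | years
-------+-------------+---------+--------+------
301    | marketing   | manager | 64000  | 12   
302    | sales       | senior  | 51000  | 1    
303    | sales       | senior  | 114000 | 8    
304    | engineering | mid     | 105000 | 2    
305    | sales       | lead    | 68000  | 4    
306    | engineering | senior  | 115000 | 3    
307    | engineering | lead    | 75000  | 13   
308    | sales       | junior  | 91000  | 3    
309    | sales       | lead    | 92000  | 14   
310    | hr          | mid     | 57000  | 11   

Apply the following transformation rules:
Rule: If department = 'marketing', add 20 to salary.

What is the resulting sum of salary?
832020

Step 1: Count records where department = 'marketing': 1
Step 2: Total bonus added: 1 × 20 = 20
Step 3: Original sum of salary: 832000
Step 4: Final sum = 832000 + 20 = 832020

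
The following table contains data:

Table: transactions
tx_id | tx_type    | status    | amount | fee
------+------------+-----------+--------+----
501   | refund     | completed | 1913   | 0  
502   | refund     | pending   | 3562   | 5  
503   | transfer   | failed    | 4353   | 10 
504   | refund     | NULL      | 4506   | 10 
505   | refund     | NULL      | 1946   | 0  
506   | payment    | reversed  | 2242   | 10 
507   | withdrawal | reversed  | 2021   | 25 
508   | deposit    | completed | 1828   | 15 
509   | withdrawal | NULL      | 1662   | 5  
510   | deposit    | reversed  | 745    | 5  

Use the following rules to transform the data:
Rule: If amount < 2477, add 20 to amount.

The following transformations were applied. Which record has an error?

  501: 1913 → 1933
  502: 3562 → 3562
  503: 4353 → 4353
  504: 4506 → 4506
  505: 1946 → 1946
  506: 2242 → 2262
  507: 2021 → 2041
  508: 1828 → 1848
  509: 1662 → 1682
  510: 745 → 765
Record 505 has an error. The correct transformed value should be 1966, not 1946.

Step 1: Check each record against the rule
Step 2: Record 505 has amount = 1946
Step 3: Since 1946 < 2477, the bonus should have been applied
Step 4: Correct value = 1966, but claimed value = 1946
Conclusion: Record 505 has the error.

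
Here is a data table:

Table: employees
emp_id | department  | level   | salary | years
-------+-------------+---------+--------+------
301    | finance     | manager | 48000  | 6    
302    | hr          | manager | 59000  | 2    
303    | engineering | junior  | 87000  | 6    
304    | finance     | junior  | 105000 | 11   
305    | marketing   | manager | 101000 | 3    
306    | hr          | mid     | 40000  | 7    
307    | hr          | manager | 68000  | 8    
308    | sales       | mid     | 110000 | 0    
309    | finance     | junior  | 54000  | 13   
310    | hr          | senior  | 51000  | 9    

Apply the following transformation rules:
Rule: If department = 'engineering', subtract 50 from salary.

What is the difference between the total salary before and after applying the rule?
50

Step 1: Original sum of salary = 723000
Step 2: 1 records have department = 'engineering'
Step 3: Each affected record changes by -50
Step 4: Total change = 1 × -50 = -50
Step 5: New sum = 723000 + -50 = 722950
Step 6: Difference = |722950 - 723000| = 50
        (Sum decreased by 50)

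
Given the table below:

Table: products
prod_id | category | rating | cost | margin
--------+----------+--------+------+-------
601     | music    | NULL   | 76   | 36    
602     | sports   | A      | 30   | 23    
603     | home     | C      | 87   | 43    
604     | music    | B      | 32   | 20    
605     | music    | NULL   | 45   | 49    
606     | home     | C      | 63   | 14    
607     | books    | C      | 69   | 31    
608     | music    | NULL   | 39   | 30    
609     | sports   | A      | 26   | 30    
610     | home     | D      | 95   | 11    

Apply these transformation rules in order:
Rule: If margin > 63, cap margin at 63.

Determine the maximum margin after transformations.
49

Step 1: Original maximum margin = 49
Step 2: Check cap of 63 against maximum
Step 3: No records exceed the cap (max 49 <= cap 63), so no capping applies
Step 4: Maximum after transformation = 49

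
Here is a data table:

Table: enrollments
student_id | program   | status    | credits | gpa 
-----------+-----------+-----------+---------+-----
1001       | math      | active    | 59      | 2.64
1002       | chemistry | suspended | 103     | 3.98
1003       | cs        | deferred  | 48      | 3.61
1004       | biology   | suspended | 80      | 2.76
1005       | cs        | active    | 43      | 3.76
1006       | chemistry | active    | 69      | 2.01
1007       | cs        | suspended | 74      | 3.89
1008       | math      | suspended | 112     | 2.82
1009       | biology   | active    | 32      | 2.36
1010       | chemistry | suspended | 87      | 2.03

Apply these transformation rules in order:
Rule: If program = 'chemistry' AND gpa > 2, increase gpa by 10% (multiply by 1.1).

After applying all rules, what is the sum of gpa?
30.66

Step 1: Find records where program = 'chemistry' AND gpa > 2
Step 2: 3 records match, summing to 8.02
Step 3: After multiplier: 8.02 × 1.1 = 8.82
Step 4: Unaffected records sum: 21.84
Step 5: Final sum = 8.82 + 21.84 = 30.66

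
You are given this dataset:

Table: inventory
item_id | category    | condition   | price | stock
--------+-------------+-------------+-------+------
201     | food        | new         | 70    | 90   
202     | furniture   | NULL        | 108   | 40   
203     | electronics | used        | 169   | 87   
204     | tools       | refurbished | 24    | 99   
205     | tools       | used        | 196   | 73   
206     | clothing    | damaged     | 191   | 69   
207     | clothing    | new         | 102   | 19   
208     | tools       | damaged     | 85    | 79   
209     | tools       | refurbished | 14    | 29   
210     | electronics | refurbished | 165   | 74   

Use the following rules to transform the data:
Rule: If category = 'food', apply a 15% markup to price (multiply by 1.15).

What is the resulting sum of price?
1134.5

Step 1: Records with category = 'food' have total price = 70
Step 2: Apply multiplier: 70 × 1.15 = 80.5
Step 3: Other records total: 1054
Step 4: Final sum = 80.5 + 1054 = 1134.5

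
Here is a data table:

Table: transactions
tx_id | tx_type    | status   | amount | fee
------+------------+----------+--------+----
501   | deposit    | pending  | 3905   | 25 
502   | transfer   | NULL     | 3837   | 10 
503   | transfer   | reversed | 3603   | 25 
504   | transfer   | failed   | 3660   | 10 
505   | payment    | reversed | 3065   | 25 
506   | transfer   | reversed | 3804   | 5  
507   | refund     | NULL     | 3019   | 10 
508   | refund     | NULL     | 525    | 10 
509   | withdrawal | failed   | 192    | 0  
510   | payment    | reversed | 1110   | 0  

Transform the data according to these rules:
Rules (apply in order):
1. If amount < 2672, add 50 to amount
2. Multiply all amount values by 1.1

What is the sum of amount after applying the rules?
29557.0

Step 1: Apply Rule 1 - Add 50 to records with amount < 2672
  - 3 records affected: 1827 + (3 × 50) = 1977
  - Unaffected records: 24893
  - Sum after Rule 1: 26870
Step 2: Apply Rule 2 - Multiply all by 1.1
  - 26870 × 1.1 = 29557.0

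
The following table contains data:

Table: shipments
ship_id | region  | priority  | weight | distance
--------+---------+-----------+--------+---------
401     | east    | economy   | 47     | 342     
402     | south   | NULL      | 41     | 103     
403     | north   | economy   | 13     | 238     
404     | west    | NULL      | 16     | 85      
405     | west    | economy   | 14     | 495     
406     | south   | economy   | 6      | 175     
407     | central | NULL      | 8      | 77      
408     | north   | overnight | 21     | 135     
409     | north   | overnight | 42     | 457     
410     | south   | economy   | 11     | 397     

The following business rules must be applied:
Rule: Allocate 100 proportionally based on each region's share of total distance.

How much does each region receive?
central: 3.08, east: 13.66, north: 33.15, south: 26.96, west: 23.16

Step 1: Calculate total distance = 2504
Step 2: Calculate each region's proportion:
  central: 77/2504 = 3.08% → 3.08
  east: 342/2504 = 13.66% → 13.66
  north: 830/2504 = 33.15% → 33.15
  south: 675/2504 = 26.96% → 26.96
  west: 580/2504 = 23.16% → 23.16
Step 3: Verify: sum of allocations ≈ 100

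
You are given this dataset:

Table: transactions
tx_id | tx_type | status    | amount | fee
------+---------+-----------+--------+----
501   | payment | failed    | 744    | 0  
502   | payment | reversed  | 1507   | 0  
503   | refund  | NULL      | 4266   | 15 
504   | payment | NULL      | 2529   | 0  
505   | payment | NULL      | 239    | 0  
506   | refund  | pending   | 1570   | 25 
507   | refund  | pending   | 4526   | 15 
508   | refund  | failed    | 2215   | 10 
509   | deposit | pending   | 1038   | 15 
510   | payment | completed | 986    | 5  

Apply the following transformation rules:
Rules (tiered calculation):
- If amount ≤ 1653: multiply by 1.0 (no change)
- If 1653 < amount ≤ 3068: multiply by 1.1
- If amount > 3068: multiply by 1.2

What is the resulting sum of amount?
21852.8

Step 1: Tier 1 (amount ≤ 1653): 6 records, sum = 6084 × 1.0 = 6084.0
Step 2: Tier 2 (1653 < amount ≤ 3068): 2 records, sum = 4744 × 1.1 = 5218.4
Step 3: Tier 3 (amount > 3068): 2 records, sum = 8792 × 1.2 = 10550.4
Step 4: Final sum = 6084.0 + 5218.4 + 10550.4 = 21852.8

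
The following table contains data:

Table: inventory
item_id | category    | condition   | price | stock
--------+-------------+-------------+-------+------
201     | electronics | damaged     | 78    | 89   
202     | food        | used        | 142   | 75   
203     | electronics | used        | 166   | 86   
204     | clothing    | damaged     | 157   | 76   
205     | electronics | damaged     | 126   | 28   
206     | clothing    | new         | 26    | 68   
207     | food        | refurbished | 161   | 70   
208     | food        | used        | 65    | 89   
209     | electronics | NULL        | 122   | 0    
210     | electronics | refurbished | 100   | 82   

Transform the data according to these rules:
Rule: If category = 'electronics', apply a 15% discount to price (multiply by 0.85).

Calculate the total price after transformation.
1054.2

Step 1: Records with category = 'electronics' have total price = 592
Step 2: Apply multiplier: 592 × 0.85 = 503.2
Step 3: Other records total: 551
Step 4: Final sum = 503.2 + 551 = 1054.2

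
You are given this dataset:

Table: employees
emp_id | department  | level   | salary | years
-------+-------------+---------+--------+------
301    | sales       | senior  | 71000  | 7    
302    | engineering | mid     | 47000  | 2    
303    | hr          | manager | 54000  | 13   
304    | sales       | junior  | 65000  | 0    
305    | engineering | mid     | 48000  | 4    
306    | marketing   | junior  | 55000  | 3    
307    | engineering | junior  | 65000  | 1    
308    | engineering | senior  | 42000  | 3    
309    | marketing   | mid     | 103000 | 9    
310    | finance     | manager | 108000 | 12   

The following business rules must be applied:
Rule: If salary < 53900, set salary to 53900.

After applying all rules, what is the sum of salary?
682700

Step 1: 3 records have salary < 53900
Step 2: These records originally summed to 137000
Step 3: After setting to minimum: 3 × 53900 = 161700
Step 4: Unaffected records sum: 521000
Step 5: Final sum = 161700 + 521000 = 682700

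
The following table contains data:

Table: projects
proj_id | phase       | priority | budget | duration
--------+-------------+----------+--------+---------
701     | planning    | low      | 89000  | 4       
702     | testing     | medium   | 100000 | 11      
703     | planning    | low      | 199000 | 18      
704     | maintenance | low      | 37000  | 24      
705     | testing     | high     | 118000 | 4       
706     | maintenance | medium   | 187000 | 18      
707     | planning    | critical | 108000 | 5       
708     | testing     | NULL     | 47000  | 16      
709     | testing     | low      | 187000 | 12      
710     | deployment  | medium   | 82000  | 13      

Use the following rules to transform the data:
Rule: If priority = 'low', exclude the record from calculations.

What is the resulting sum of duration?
67

Step 1: Identify records where priority = 'low'
Step 2: The excluded records sum to 58
Step 3: Original total duration = 125
Step 4: Remaining total = 125 - 58 = 67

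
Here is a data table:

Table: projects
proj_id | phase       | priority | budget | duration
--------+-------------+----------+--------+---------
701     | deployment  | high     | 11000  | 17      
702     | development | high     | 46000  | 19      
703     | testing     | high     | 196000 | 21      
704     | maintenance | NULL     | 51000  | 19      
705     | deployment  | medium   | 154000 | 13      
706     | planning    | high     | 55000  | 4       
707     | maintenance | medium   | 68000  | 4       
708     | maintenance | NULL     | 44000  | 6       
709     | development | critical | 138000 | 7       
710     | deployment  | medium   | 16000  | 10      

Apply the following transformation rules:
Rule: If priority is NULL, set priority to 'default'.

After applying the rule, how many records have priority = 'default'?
2

Step 1: Count records where priority IS NULL
Step 2: Found 2 records with NULL priority
Step 3: These records will have priority set to 'default'
Step 4: Records already having priority = 'default': 0
Step 5: Answer: 2 + 0 = 2 records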